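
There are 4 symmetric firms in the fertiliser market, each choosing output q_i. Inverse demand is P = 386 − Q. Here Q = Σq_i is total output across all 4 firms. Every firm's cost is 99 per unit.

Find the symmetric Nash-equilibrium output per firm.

57.4

A representative firm's profit is π_i = q_i(386 − Q) − 99q_i, with Q = q_i + Σ_{j≠i} q_j.
First-order condition: 287 − 2q_i − Σ_{j≠i} q_j = 0.
Imposing symmetry (q_j = q for all j) turns Σ_{j≠i} q_j into 3q, so 287 = 5q and q = 57.4.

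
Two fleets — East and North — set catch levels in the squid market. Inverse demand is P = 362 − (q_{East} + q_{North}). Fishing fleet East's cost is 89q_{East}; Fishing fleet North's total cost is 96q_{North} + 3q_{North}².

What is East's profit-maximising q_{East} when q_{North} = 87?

93

Fishing fleet East's profit: π = q_{East}(362 − (q_{East} + q_{North})) − 89q_{East}.
∂π/∂q_{East} = 273 − 2q_{East} − q_{North} = 0, so q_{East} = 136.5 − 0.5q_{North}.
At q_{North} = 87: q_{East} = 136.5 − 0.5·87 = 93.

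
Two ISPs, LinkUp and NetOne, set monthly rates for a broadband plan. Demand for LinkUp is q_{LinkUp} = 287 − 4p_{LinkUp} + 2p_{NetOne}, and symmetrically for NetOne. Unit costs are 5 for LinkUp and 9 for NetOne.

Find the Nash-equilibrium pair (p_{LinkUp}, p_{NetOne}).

51.7, 53.3

LinkUp's profit: π = (p_{LinkUp} − 5)(287 − 4p_{LinkUp} + 2p_{NetOne}).
∂π/∂p_{LinkUp} = 307 − 8p_{LinkUp} + 2p_{NetOne} = 0 ⇒ p_{LinkUp} = 38.375 + 0.25p_{NetOne}.
Similarly p_{NetOne} = 40.375 + 0.25p_{LinkUp}.
Substituting the second reaction function into the first: p_{LinkUp} = 38.375 + 0.25(40.375 + 0.25p_{LinkUp}), which gives 0.9375p_{LinkUp} = 1551/32 ⇒ p_{LinkUp} = 51.7.
Then p_{NetOne} = 40.375 + 0.25·51.7 = 53.3.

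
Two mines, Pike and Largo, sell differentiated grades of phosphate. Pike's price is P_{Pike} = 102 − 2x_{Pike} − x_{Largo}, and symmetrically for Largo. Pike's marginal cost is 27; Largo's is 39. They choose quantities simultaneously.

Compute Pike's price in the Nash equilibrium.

Mine Pike's profit: π = x_{Pike}(102 − 2x_{Pike} − x_{Largo}) − 27x_{Pike}.
∂π/∂x_{Pike} = 75 − 4x_{Pike} − x_{Largo} = 0 ⇒ x_{Pike} = 18.75 − 0.25x_{Largo}.
Similarly x_{Largo} = 15.75 − 0.25x_{Pike}.
Solving the two reaction functions simultaneously: (1 − (−0.25)(−0.25))x_{Pike} = 18.75 − 0.25·15.75, so 0.9375x_{Pike} = 14.8125 and x_{Pike} = 15.8.
Then x_{Largo} = 15.75 − 0.25·15.8 = 11.8.
P_{Pike} = 102 − 2·15.8 − 11.8 = 58.6.

58.6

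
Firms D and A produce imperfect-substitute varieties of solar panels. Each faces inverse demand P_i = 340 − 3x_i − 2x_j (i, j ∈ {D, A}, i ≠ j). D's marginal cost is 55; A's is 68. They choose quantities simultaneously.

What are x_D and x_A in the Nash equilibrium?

Firm D's profit: π = x_D(340 − 3x_D − 2x_A) − 55x_D.
∂π/∂x_D = 285 − 6x_D − 2x_A = 0 ⇒ x_D = 47.5 − (1/3)x_A.
Similarly x_A = 136/3 − (1/3)x_D.
Solving the two reaction functions simultaneously: (1 − (−1/3)(−1/3))x_D = 47.5 − (1/3)·(136/3), so (8/9)x_D = 583/18 and x_D = 36.4375.
Then x_A = 136/3 − (1/3)·36.4375 = 33.1875.

36.4375, 33.1875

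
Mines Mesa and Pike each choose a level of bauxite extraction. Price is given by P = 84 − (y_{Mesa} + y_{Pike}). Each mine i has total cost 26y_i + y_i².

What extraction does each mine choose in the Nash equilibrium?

11.6

Mine Mesa's profit: π = y_{Mesa}(84 − (y_{Mesa} + y_{Pike})) − 26y_{Mesa} − y_{Mesa}².
∂π/∂y_{Mesa} = 58 − 4y_{Mesa} − y_{Pike} = 0, so y_{Mesa} = 14.5 − 0.25y_{Pike}.
Setting y_{Mesa} = y_{Pike} in the reaction function: y_{Mesa} = 14.5 − 0.25y_{Mesa}, so y_{Mesa} = 14.5 / 1.25 = 11.6.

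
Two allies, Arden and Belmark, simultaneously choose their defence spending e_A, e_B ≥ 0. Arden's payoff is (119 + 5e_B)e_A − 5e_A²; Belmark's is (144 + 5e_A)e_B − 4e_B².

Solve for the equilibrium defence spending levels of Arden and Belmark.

Expanding Arden's payoff: 119e_A + 5e_Be_A − 5e_A².
∂π/∂e_A = 119 + 5e_B − 10e_A = 0, so e_A = 11.9 + 0.5e_B.
Likewise for Belmark: e_B = 18 + 0.625e_A.
Plugging e_B into Arden's best response: e_A = 11.9 + 0.5(18 + 0.625e_A) ⇒ 0.6875e_A = 20.9, so e_A = 30.4.
Then e_B = 18 + 0.625·30.4 = 37.

30.4, 37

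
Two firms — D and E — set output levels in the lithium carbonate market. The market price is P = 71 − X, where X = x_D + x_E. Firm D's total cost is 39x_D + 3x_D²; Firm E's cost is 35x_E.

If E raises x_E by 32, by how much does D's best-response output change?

-4

Firm D's profit: π = x_D(71 − (x_D + x_E)) − 39x_D − 3x_D².
∂π/∂x_D = 32 − 8x_D − x_E = 0, so x_D = 4 − 0.125x_E.
The reaction-function slope is −0.125, so a 32-unit rise in x_E moves x_D by −0.125 × 32 = −4. D's best response falls — the actions are strategic substitutes.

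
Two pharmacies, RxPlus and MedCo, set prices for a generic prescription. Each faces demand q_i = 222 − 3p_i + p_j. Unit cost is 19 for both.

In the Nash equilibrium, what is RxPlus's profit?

4062.72

RxPlus's profit: π = (p_{RxPlus} − 19)(222 − 3p_{RxPlus} + p_{MedCo}).
∂π/∂p_{RxPlus} = 279 − 6p_{RxPlus} + p_{MedCo} = 0 ⇒ p_{RxPlus} = 46.5 + (1/6)p_{MedCo}.
Setting p_{RxPlus} = p_{MedCo} in the reaction function: p_{RxPlus} = 46.5 + (1/6)p_{RxPlus}, so p_{RxPlus} = 46.5 / (5/6) = 55.8.
q_{RxPlus} = 222 − 3·55.8 + 55.8 = 110.4.
Profit = (55.8 − 19)·110.4 = 4062.72.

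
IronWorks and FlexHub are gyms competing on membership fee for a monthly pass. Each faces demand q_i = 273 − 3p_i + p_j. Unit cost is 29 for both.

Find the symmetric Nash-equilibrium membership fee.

IronWorks's profit: π = (p_{IronWorks} − 29)(273 − 3p_{IronWorks} + p_{FlexHub}).
∂π/∂p_{IronWorks} = 360 − 6p_{IronWorks} + p_{FlexHub} = 0 ⇒ p_{IronWorks} = 60 + (1/6)p_{FlexHub}.
Setting p_{IronWorks} = p_{FlexHub} in the reaction function: p_{IronWorks} = 60 + (1/6)p_{IronWorks}, so p_{IronWorks} = 60 / (5/6) = 72.

72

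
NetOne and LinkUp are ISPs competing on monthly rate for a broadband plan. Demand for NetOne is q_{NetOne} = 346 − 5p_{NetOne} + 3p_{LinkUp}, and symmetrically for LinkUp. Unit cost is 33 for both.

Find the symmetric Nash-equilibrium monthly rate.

NetOne's profit: π = (p_{NetOne} − 33)(346 − 5p_{NetOne} + 3p_{LinkUp}).
∂π/∂p_{NetOne} = 511 − 10p_{NetOne} + 3p_{LinkUp} = 0 ⇒ p_{NetOne} = 51.1 + 0.3p_{LinkUp}.
By symmetry p_{LinkUp} = p_{NetOne}; substituting into the reaction function, 0.7p_{NetOne} = 51.1 and p_{NetOne} = 73.

73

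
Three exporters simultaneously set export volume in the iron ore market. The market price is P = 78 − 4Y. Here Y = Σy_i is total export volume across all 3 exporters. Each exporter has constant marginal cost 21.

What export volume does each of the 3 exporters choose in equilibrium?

3.5625

A representative exporter's profit is π_i = y_i(78 − 4Y) − 21y_i, with Y = y_i + Σ_{j≠i} y_j.
First-order condition: 57 − 8y_i − 4Σ_{j≠i} y_j = 0.
In a symmetric equilibrium every exporter chooses the same y, so Σ_{j≠i} y_j = 2y. The condition becomes 57 − 16y = 0, giving y = 57/16 = 3.5625.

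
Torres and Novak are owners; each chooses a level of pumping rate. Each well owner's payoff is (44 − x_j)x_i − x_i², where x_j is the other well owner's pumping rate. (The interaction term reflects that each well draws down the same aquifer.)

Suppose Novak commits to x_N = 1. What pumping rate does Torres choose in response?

Torres's payoff is (44 − x_N)x_T − x_T².
∂π/∂x_T = 44 − x_N − 2x_T = 0, so x_T = 22 − 0.5x_N.
At x_N = 1: x_T = 22 − 0.5·1 = 21.5.

21.5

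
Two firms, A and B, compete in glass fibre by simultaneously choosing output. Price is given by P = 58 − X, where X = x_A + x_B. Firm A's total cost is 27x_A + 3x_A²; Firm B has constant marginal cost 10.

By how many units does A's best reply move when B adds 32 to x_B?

-4

Firm A's profit: π = x_A(58 − (x_A + x_B)) − 27x_A − 3x_A².
∂π/∂x_A = 31 − 8x_A − x_B = 0, so x_A = 3.875 − 0.125x_B.
The reaction-function slope is −0.125, so a 32-unit rise in x_B moves x_A by −0.125 × 32 = −4. A's best response falls — the actions are strategic substitutes.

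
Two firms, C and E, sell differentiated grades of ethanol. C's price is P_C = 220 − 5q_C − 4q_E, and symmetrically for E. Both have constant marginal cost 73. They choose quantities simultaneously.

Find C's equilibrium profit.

551.25

Firm C's profit: π = q_C(220 − 5q_C − 4q_E) − 73q_C.
∂π/∂q_C = 147 − 10q_C − 4q_E = 0 ⇒ q_C = 14.7 − 0.4q_E.
By symmetry q_E = q_C; substituting into the reaction function, 1.4q_C = 14.7 and q_C = 10.5.
P_C = 220 − 5·10.5 − 4·10.5 = 125.5.
Profit = (125.5 − 73)·10.5 = 551.25.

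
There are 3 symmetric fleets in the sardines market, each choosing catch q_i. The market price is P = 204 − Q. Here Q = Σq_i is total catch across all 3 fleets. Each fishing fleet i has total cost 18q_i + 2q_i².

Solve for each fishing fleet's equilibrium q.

23.25

A representative fishing fleet's profit is π_i = q_i(204 − Q) − 18q_i − 2q_i², with Q = q_i + Σ_{j≠i} q_j.
First-order condition: 186 − 6q_i − Σ_{j≠i} q_j = 0.
In a symmetric equilibrium every fishing fleet chooses the same q, so Σ_{j≠i} q_j = 2q. The condition becomes 186 − 8q = 0, giving q = 186/8 = 23.25.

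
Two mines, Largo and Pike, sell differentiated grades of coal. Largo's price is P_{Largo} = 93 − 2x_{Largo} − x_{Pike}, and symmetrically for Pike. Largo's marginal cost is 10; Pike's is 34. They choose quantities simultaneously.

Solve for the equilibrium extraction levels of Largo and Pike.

18.2, 10.2

Mine Largo's profit: π = x_{Largo}(93 − 2x_{Largo} − x_{Pike}) − 10x_{Largo}.
∂π/∂x_{Largo} = 83 − 4x_{Largo} − x_{Pike} = 0 ⇒ x_{Largo} = 20.75 − 0.25x_{Pike}.
Similarly x_{Pike} = 14.75 − 0.25x_{Largo}.
Solving the two reaction functions simultaneously: (1 − (−0.25)(−0.25))x_{Largo} = 20.75 − 0.25·14.75, so 0.9375x_{Largo} = 17.0625 and x_{Largo} = 18.2.
Then x_{Pike} = 14.75 − 0.25·18.2 = 10.2.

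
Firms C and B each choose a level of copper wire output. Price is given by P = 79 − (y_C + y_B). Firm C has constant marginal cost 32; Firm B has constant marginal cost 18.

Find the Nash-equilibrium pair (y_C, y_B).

11, 25

Firm C's profit: π = y_C(79 − (y_C + y_B)) − 32y_C.
∂π/∂y_C = 47 − 2y_C − y_B = 0, so y_C = 23.5 − 0.5y_B.
By the same steps for B: y_B = 30.5 − 0.5y_C.
Substituting the second reaction function into the first: y_C = 23.5 − 0.5(30.5 − 0.5y_C), which gives 0.75y_C = 8.25 ⇒ y_C = 11.
Then y_B = 30.5 − 0.5·11 = 25.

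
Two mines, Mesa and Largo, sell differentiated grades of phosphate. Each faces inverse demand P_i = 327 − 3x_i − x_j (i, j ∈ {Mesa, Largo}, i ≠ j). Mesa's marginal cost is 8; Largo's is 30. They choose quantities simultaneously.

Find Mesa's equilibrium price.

146.6

Mine Mesa's profit: π = x_{Mesa}(327 − 3x_{Mesa} − x_{Largo}) − 8x_{Mesa}.
∂π/∂x_{Mesa} = 319 − 6x_{Mesa} − x_{Largo} = 0 ⇒ x_{Mesa} = 319/6 − (1/6)x_{Largo}.
Similarly x_{Largo} = 49.5 − (1/6)x_{Mesa}.
Substituting the second reaction function into the first: x_{Mesa} = 319/6 − (1/6)(49.5 − (1/6)x_{Mesa}), which gives (35/36)x_{Mesa} = 539/12 ⇒ x_{Mesa} = 46.2.
Then x_{Largo} = 49.5 − (1/6)·46.2 = 41.8.
P_{Mesa} = 327 − 3·46.2 − 41.8 = 146.6.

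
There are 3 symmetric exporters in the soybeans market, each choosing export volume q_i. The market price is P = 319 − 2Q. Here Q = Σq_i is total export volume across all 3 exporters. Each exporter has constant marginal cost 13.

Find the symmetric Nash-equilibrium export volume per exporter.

38.25

A representative exporter's profit is π_i = q_i(319 − 2Q) − 13q_i, with Q = q_i + Σ_{j≠i} q_j.
First-order condition: 306 − 4q_i − 2Σ_{j≠i} q_j = 0.
Imposing symmetry (q_j = q for all j) turns Σ_{j≠i} q_j into 2q, so 306 = 8q and q = 38.25.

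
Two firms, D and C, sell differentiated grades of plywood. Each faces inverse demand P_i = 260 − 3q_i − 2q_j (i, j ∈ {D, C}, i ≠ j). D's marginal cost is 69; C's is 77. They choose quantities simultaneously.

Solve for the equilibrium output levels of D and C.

Firm D's profit: π = q_D(260 − 3q_D − 2q_C) − 69q_D.
∂π/∂q_D = 191 − 6q_D − 2q_C = 0 ⇒ q_D = 191/6 − (1/3)q_C.
Similarly q_C = 30.5 − (1/3)q_D.
Substituting the second reaction function into the first: q_D = 191/6 − (1/3)(30.5 − (1/3)q_D), which gives (8/9)q_D = 65/3 ⇒ q_D = 24.375.
Then q_C = 30.5 − (1/3)·24.375 = 22.375.

24.375, 22.375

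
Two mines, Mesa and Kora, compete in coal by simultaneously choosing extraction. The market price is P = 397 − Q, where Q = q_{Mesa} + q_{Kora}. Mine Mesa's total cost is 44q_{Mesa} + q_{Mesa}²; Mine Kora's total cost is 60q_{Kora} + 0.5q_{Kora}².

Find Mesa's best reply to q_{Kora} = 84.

67.25

Mine Mesa's profit: π = q_{Mesa}(397 − (q_{Mesa} + q_{Kora})) − 44q_{Mesa} − q_{Mesa}².
∂π/∂q_{Mesa} = 353 − 4q_{Mesa} − q_{Kora} = 0, so q_{Mesa} = 88.25 − 0.25q_{Kora}.
At q_{Kora} = 84: q_{Mesa} = 88.25 − 0.25·84 = 67.25.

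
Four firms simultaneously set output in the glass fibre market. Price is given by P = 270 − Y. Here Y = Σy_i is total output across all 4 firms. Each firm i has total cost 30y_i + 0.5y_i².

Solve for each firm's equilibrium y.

40

A representative firm's profit is π_i = y_i(270 − Y) − 30y_i − 0.5y_i², with Y = y_i + Σ_{j≠i} y_j.
First-order condition: 240 − 3y_i − Σ_{j≠i} y_j = 0.
With identical firms, set every y_j = y: then 240 − 3y − 3y = 0, i.e. y = 240/6 = 40.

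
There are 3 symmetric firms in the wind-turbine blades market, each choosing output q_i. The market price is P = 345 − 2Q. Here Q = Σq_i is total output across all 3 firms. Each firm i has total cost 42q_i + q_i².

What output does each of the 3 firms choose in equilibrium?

A representative firm's profit is π_i = q_i(345 − 2Q) − 42q_i − q_i², with Q = q_i + Σ_{j≠i} q_j.
First-order condition: 303 − 6q_i − 2Σ_{j≠i} q_j = 0.
Imposing symmetry (q_j = q for all j) turns Σ_{j≠i} q_j into 2q, so 303 = 10q and q = 30.3.

30.3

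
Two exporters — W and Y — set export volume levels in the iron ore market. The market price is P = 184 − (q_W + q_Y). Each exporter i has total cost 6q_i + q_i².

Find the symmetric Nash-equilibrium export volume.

35.6

Exporter W's profit: π = q_W(184 − (q_W + q_Y)) − 6q_W − q_W².
∂π/∂q_W = 178 − 4q_W − q_Y = 0, so q_W = 44.5 − 0.25q_Y.
Setting q_W = q_Y in the reaction function: q_W = 44.5 − 0.25q_W, so q_W = 44.5 / 1.25 = 35.6.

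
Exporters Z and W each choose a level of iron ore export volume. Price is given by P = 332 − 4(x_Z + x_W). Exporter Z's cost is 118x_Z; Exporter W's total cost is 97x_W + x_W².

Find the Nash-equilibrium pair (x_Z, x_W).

18.75, 16

Exporter Z's profit: π = x_Z(332 − 4(x_Z + x_W)) − 118x_Z.
∂π/∂x_Z = 214 − 8x_Z − 4x_W = 0, so x_Z = 26.75 − 0.5x_W.
For W: ∂π/∂x_W = 235 − 10x_W − 4x_Z = 0 ⇒ x_W = 23.5 − 0.4x_Z.
Substituting the second reaction function into the first: x_Z = 26.75 − 0.5(23.5 − 0.4x_Z), which gives 0.8x_Z = 15 ⇒ x_Z = 18.75.
Then x_W = 23.5 − 0.4·18.75 = 16.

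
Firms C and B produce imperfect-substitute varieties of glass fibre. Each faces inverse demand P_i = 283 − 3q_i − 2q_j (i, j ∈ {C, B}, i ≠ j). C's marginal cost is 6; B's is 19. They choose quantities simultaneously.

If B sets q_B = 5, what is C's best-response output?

Firm C's profit: π = q_C(283 − 3q_C − 2q_B) − 6q_C.
∂π/∂q_C = 277 − 6q_C − 2q_B = 0 ⇒ q_C = 277/6 − (1/3)q_B.
At q_B = 5: q_C = 277/6 − (1/3)·5 = 44.5.

44.5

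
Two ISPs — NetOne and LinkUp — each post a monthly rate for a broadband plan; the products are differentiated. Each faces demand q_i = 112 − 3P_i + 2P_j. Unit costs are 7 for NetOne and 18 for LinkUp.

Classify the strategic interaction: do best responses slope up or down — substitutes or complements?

NetOne's profit: π = (P_{NetOne} − 7)(112 − 3P_{NetOne} + 2P_{LinkUp}).
∂π/∂P_{NetOne} = 133 − 6P_{NetOne} + 2P_{LinkUp} = 0 ⇒ P_{NetOne} = 133/6 + (1/3)P_{LinkUp}.
The best-response slope dP_{NetOne}/dP_{LinkUp} = 1/3 > 0: the reaction function is upward-sloping, so the choices are strategic complements.

strategic complements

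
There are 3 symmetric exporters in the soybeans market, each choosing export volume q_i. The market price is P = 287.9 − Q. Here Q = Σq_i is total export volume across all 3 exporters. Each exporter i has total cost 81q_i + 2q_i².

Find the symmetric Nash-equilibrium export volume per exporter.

25.8625

A representative exporter's profit is π_i = q_i(287.9 − Q) − 81q_i − 2q_i², with Q = q_i + Σ_{j≠i} q_j.
First-order condition: 206.9 − 6q_i − Σ_{j≠i} q_j = 0.
Imposing symmetry (q_j = q for all j) turns Σ_{j≠i} q_j into 2q, so 206.9 = 8q and q = 25.8625.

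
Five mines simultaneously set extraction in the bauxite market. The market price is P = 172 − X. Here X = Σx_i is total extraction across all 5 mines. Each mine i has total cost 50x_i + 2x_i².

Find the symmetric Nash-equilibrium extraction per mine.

A representative mine's profit is π_i = x_i(172 − X) − 50x_i − 2x_i², with X = x_i + Σ_{j≠i} x_j.
First-order condition: 122 − 6x_i − Σ_{j≠i} x_j = 0.
Imposing symmetry (x_j = x for all j) turns Σ_{j≠i} x_j into 4x, so 122 = 10x and x = 12.2.

12.2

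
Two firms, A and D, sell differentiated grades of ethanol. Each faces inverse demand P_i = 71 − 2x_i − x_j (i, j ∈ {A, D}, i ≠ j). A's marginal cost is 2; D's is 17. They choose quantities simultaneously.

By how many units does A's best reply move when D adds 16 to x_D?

Firm A's profit: π = x_A(71 − 2x_A − x_D) − 2x_A.
∂π/∂x_A = 69 − 4x_A − x_D = 0 ⇒ x_A = 17.25 − 0.25x_D.
The reaction-function slope is −0.25, so a 16-unit rise in x_D moves x_A by −0.25 × 16 = −4. A's best response falls — the actions are strategic substitutes.

-4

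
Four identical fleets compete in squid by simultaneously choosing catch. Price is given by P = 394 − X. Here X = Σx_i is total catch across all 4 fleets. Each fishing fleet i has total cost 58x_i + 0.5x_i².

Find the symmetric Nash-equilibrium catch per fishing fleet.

A representative fishing fleet's profit is π_i = x_i(394 − X) − 58x_i − 0.5x_i², with X = x_i + Σ_{j≠i} x_j.
First-order condition: 336 − 3x_i − Σ_{j≠i} x_j = 0.
Imposing symmetry (x_j = x for all j) turns Σ_{j≠i} x_j into 3x, so 336 = 6x and x = 56.

56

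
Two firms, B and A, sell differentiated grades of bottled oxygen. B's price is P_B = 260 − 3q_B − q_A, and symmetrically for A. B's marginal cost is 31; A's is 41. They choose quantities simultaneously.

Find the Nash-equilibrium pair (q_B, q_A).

Firm B's profit: π = q_B(260 − 3q_B − q_A) − 31q_B.
∂π/∂q_B = 229 − 6q_B − q_A = 0 ⇒ q_B = 229/6 − (1/6)q_A.
Similarly q_A = 36.5 − (1/6)q_B.
Solving the two reaction functions simultaneously: (1 − (−1/6)(−1/6))q_B = 229/6 − (1/6)·36.5, so (35/36)q_B = 385/12 and q_B = 33.
Then q_A = 36.5 − (1/6)·33 = 31.

33, 31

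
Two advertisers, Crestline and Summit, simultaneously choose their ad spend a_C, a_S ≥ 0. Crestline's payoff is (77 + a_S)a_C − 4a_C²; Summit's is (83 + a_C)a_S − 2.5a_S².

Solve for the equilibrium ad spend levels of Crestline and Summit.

Expanding Crestline's payoff: 77a_C + a_Sa_C − 4a_C².
∂π/∂a_C = 77 + a_S − 8a_C = 0, so a_C = 9.625 + 0.125a_S.
Likewise for Summit: a_S = 16.6 + 0.2a_C.
Plugging a_S into Crestline's best response: a_C = 9.625 + 0.125(16.6 + 0.2a_C) ⇒ 0.975a_C = 11.7, so a_C = 12.
Then a_S = 16.6 + 0.2·12 = 19.

12, 19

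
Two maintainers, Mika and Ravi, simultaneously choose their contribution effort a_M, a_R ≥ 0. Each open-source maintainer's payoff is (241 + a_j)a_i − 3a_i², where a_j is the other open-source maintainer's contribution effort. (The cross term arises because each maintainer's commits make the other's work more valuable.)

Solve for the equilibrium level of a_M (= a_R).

48.2

Mika's payoff is (241 + a_R)a_M − 3a_M².
∂π/∂a_M = 241 + a_R − 6a_M = 0, so a_M = 241/6 + (1/6)a_R.
Setting a_M = a_R in the reaction function: a_M = 241/6 + (1/6)a_M, so a_M = (241/6) / (5/6) = 48.2.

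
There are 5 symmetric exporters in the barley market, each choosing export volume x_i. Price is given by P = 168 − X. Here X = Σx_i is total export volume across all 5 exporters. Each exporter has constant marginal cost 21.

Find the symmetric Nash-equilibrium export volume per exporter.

A representative exporter's profit is π_i = x_i(168 − X) − 21x_i, with X = x_i + Σ_{j≠i} x_j.
First-order condition: 147 − 2x_i − Σ_{j≠i} x_j = 0.
In a symmetric equilibrium every exporter chooses the same x, so Σ_{j≠i} x_j = 4x. The condition becomes 147 − 6x = 0, giving x = 147/6 = 24.5.

24.5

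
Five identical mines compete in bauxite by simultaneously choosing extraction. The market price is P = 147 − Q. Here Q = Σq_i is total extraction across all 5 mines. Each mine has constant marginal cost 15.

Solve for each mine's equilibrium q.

A representative mine's profit is π_i = q_i(147 − Q) − 15q_i, with Q = q_i + Σ_{j≠i} q_j.
First-order condition: 132 − 2q_i − Σ_{j≠i} q_j = 0.
In a symmetric equilibrium every mine chooses the same q, so Σ_{j≠i} q_j = 4q. The condition becomes 132 − 6q = 0, giving q = 132/6 = 22.

22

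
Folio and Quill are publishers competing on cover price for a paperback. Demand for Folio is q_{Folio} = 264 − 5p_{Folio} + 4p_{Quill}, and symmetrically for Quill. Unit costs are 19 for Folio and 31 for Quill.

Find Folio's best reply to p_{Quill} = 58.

59.1

Folio's profit: π = (p_{Folio} − 19)(264 − 5p_{Folio} + 4p_{Quill}).
∂π/∂p_{Folio} = 359 − 10p_{Folio} + 4p_{Quill} = 0 ⇒ p_{Folio} = 35.9 + 0.4p_{Quill}.
At p_{Quill} = 58: p_{Folio} = 35.9 + 0.4·58 = 59.1.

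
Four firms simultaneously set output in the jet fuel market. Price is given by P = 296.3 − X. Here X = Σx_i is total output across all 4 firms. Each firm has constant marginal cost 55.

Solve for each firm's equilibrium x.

48.26

A representative firm's profit is π_i = x_i(296.3 − X) − 55x_i, with X = x_i + Σ_{j≠i} x_j.
First-order condition: 241.3 − 2x_i − Σ_{j≠i} x_j = 0.
Imposing symmetry (x_j = x for all j) turns Σ_{j≠i} x_j into 3x, so 241.3 = 5x and x = 48.26.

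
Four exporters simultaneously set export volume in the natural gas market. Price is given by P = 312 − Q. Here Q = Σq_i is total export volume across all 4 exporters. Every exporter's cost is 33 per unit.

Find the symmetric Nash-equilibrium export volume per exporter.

55.8

A representative exporter's profit is π_i = q_i(312 − Q) − 33q_i, with Q = q_i + Σ_{j≠i} q_j.
First-order condition: 279 − 2q_i − Σ_{j≠i} q_j = 0.
In a symmetric equilibrium every exporter chooses the same q, so Σ_{j≠i} q_j = 3q. The condition becomes 279 − 5q = 0, giving q = 279/5 = 55.8.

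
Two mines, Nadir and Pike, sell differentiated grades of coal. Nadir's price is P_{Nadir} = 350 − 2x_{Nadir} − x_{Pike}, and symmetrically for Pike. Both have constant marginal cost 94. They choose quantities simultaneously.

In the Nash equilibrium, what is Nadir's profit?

5242.88

Mine Nadir's profit: π = x_{Nadir}(350 − 2x_{Nadir} − x_{Pike}) − 94x_{Nadir}.
∂π/∂x_{Nadir} = 256 − 4x_{Nadir} − x_{Pike} = 0 ⇒ x_{Nadir} = 64 − 0.25x_{Pike}.
The game is symmetric, so in equilibrium x_{Pike} = x_{Nadir}: the reaction function gives 1.25x_{Nadir} = 64, hence x_{Nadir} = 51.2.
P_{Nadir} = 350 − 2·51.2 − 51.2 = 196.4.
Profit = (196.4 − 94)·51.2 = 5242.88.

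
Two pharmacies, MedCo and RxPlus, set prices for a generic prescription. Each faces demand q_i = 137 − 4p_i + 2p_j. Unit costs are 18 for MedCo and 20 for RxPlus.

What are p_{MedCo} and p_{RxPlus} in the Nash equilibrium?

MedCo's profit: π = (p_{MedCo} − 18)(137 − 4p_{MedCo} + 2p_{RxPlus}).
∂π/∂p_{MedCo} = 209 − 8p_{MedCo} + 2p_{RxPlus} = 0 ⇒ p_{MedCo} = 26.125 + 0.25p_{RxPlus}.
Similarly p_{RxPlus} = 27.125 + 0.25p_{MedCo}.
Plugging p_{RxPlus} into MedCo's best response: p_{MedCo} = 26.125 + 0.25(27.125 + 0.25p_{MedCo}) ⇒ 0.9375p_{MedCo} = 1053/32, so p_{MedCo} = 35.1.
Then p_{RxPlus} = 27.125 + 0.25·35.1 = 35.9.

35.1, 35.9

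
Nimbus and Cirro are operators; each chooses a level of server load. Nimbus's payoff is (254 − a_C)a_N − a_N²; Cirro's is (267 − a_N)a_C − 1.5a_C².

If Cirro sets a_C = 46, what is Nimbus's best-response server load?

104

Expanding Nimbus's payoff: 254a_N − a_Ca_N − a_N².
∂π/∂a_N = 254 − a_C − 2a_N = 0, so a_N = 127 − 0.5a_C.
At a_C = 46: a_N = 127 − 0.5·46 = 104.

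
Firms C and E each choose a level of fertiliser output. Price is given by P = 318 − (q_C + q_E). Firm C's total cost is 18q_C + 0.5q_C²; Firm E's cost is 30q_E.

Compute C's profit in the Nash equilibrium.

5840.64

Firm C's profit: π = q_C(318 − (q_C + q_E)) − 18q_C − 0.5q_C².
∂π/∂q_C = 300 − 3q_C − q_E = 0, so q_C = 100 − (1/3)q_E.
For E: ∂π/∂q_E = 288 − 2q_E − q_C = 0 ⇒ q_E = 144 − 0.5q_C.
Substituting the second reaction function into the first: q_C = 100 − (1/3)(144 − 0.5q_C), which gives (5/6)q_C = 52 ⇒ q_C = 62.4.
Then q_E = 144 − 0.5·62.4 = 112.8.
Price P = 318 − 175.2 = 142.8.
C's profit: (142.8 − 18)·62.4 − 0.5(62.4)² = 5840.64.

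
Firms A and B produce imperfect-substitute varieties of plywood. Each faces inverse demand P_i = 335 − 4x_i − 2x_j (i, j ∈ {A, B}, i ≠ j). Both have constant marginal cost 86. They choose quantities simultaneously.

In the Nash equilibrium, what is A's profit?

Firm A's profit: π = x_A(335 − 4x_A − 2x_B) − 86x_A.
∂π/∂x_A = 249 − 8x_A − 2x_B = 0 ⇒ x_A = 31.125 − 0.25x_B.
The game is symmetric, so in equilibrium x_B = x_A: the reaction function gives 1.25x_A = 31.125, hence x_A = 24.9.
P_A = 335 − 4·24.9 − 2·24.9 = 185.6.
Profit = (185.6 − 86)·24.9 = 2480.04.

2480.04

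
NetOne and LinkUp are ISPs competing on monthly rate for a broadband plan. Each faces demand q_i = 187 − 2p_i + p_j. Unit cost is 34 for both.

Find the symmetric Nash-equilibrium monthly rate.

85

NetOne's profit: π = (p_{NetOne} − 34)(187 − 2p_{NetOne} + p_{LinkUp}).
∂π/∂p_{NetOne} = 255 − 4p_{NetOne} + p_{LinkUp} = 0 ⇒ p_{NetOne} = 63.75 + 0.25p_{LinkUp}.
The game is symmetric, so in equilibrium p_{LinkUp} = p_{NetOne}: the reaction function gives 0.75p_{NetOne} = 63.75, hence p_{NetOne} = 85.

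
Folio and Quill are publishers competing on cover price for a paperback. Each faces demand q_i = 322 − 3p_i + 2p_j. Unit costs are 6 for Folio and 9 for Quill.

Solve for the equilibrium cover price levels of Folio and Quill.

85.5625, 86.6875

Folio's profit: π = (p_{Folio} − 6)(322 − 3p_{Folio} + 2p_{Quill}).
∂π/∂p_{Folio} = 340 − 6p_{Folio} + 2p_{Quill} = 0 ⇒ p_{Folio} = 170/3 + (1/3)p_{Quill}.
Similarly p_{Quill} = 349/6 + (1/3)p_{Folio}.
Substituting the second reaction function into the first: p_{Folio} = 170/3 + (1/3)(349/6 + (1/3)p_{Folio}), which gives (8/9)p_{Folio} = 1369/18 ⇒ p_{Folio} = 85.5625.
Then p_{Quill} = 349/6 + (1/3)·85.5625 = 86.6875.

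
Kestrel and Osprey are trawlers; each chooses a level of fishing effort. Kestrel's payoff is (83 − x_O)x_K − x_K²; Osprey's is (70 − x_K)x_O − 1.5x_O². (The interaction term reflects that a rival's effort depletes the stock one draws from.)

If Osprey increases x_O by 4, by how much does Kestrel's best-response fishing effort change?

-2

Expanding Kestrel's payoff: 83x_K − x_Ox_K − x_K².
∂π/∂x_K = 83 − x_O − 2x_K = 0, so x_K = 41.5 − 0.5x_O.
The reaction-function slope is −0.5, so a 4-unit rise in x_O moves x_K by −0.5 × 4 = −2. Kestrel's best response falls — the actions are strategic substitutes.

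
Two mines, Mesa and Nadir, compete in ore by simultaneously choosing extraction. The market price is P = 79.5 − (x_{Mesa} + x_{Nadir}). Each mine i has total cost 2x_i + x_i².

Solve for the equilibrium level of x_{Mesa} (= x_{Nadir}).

Mine Mesa's profit: π = x_{Mesa}(79.5 − (x_{Mesa} + x_{Nadir})) − 2x_{Mesa} − x_{Mesa}².
∂π/∂x_{Mesa} = 77.5 − 4x_{Mesa} − x_{Nadir} = 0, so x_{Mesa} = 19.375 − 0.25x_{Nadir}.
Setting x_{Mesa} = x_{Nadir} in the reaction function: x_{Mesa} = 19.375 − 0.25x_{Mesa}, so x_{Mesa} = 19.375 / 1.25 = 15.5.

15.5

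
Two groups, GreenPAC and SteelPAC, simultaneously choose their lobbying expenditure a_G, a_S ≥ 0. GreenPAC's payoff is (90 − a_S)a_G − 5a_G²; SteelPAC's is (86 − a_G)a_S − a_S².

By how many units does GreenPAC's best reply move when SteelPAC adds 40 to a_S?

Expanding GreenPAC's payoff: 90a_G − a_Sa_G − 5a_G².
∂π/∂a_G = 90 − a_S − 10a_G = 0, so a_G = 9 − 0.1a_S.
The reaction-function slope is −0.1, so a 40-unit rise in a_S moves a_G by −0.1 × 40 = −4. GreenPAC's best response falls — the actions are strategic substitutes.

-4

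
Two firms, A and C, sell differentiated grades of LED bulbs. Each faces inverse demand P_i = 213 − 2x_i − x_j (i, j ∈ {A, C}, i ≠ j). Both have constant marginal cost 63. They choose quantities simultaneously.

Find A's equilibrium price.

123

Firm A's profit: π = x_A(213 − 2x_A − x_C) − 63x_A.
∂π/∂x_A = 150 − 4x_A − x_C = 0 ⇒ x_A = 37.5 − 0.25x_C.
Setting x_A = x_C in the reaction function: x_A = 37.5 − 0.25x_A, so x_A = 37.5 / 1.25 = 30.
P_A = 213 − 2·30 − 30 = 123.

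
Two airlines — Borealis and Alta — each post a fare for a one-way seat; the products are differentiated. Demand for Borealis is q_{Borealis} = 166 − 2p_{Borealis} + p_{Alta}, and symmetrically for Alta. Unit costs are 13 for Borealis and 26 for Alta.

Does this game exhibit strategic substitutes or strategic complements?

Borealis's profit: π = (p_{Borealis} − 13)(166 − 2p_{Borealis} + p_{Alta}).
∂π/∂p_{Borealis} = 192 − 4p_{Borealis} + p_{Alta} = 0 ⇒ p_{Borealis} = 48 + 0.25p_{Alta}.
The best-response slope dp_{Borealis}/dp_{Alta} = 0.25 > 0: the reaction function is upward-sloping, so the choices are strategic complements.

strategic complements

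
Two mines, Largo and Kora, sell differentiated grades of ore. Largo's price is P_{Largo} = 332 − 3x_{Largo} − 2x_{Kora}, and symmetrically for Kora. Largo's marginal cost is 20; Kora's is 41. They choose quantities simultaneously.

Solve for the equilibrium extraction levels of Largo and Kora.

40.3125, 35.0625

Mine Largo's profit: π = x_{Largo}(332 − 3x_{Largo} − 2x_{Kora}) − 20x_{Largo}.
∂π/∂x_{Largo} = 312 − 6x_{Largo} − 2x_{Kora} = 0 ⇒ x_{Largo} = 52 − (1/3)x_{Kora}.
Similarly x_{Kora} = 48.5 − (1/3)x_{Largo}.
Solving the two reaction functions simultaneously: (1 − (−1/3)(−1/3))x_{Largo} = 52 − (1/3)·48.5, so (8/9)x_{Largo} = 215/6 and x_{Largo} = 40.3125.
Then x_{Kora} = 48.5 − (1/3)·40.3125 = 35.0625.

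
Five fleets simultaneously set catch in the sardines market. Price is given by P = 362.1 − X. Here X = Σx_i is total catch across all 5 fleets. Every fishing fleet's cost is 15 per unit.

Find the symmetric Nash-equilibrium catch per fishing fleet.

A representative fishing fleet's profit is π_i = x_i(362.1 − X) − 15x_i, with X = x_i + Σ_{j≠i} x_j.
First-order condition: 347.1 − 2x_i − Σ_{j≠i} x_j = 0.
Imposing symmetry (x_j = x for all j) turns Σ_{j≠i} x_j into 4x, so 347.1 = 6x and x = 57.85.

57.85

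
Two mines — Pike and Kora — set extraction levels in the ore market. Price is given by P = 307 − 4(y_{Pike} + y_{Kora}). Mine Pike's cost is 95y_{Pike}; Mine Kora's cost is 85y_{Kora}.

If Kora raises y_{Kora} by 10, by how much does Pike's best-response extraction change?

Mine Pike's profit: π = y_{Pike}(307 − 4(y_{Pike} + y_{Kora})) − 95y_{Pike}.
∂π/∂y_{Pike} = 212 − 8y_{Pike} − 4y_{Kora} = 0, so y_{Pike} = 26.5 − 0.5y_{Kora}.
The reaction-function slope is −0.5, so a 10-unit rise in y_{Kora} moves y_{Pike} by −0.5 × 10 = −5. Pike's best response falls — the actions are strategic substitutes.

-5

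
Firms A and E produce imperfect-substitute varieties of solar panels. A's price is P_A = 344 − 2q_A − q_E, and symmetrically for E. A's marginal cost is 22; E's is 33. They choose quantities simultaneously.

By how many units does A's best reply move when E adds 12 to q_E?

Firm A's profit: π = q_A(344 − 2q_A − q_E) − 22q_A.
∂π/∂q_A = 322 − 4q_A − q_E = 0 ⇒ q_A = 80.5 − 0.25q_E.
The reaction-function slope is −0.25, so a 12-unit rise in q_E moves q_A by −0.25 × 12 = −3. A's best response falls — the actions are strategic substitutes.

-3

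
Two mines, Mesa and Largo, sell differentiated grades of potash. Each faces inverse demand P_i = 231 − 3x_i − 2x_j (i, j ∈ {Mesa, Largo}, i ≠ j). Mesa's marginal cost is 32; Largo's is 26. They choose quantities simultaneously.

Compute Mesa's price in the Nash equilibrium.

Mine Mesa's profit: π = x_{Mesa}(231 − 3x_{Mesa} − 2x_{Largo}) − 32x_{Mesa}.
∂π/∂x_{Mesa} = 199 − 6x_{Mesa} − 2x_{Largo} = 0 ⇒ x_{Mesa} = 199/6 − (1/3)x_{Largo}.
Similarly x_{Largo} = 205/6 − (1/3)x_{Mesa}.
Substituting the second reaction function into the first: x_{Mesa} = 199/6 − (1/3)(205/6 − (1/3)x_{Mesa}), which gives (8/9)x_{Mesa} = 196/9 ⇒ x_{Mesa} = 24.5.
Then x_{Largo} = 205/6 − (1/3)·24.5 = 26.
P_{Mesa} = 231 − 3·24.5 − 2·26 = 105.5.

105.5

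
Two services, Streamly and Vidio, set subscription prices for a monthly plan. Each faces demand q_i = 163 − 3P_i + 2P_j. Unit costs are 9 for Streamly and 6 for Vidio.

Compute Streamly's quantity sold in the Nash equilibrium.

Streamly's profit: π = (P_{Streamly} − 9)(163 − 3P_{Streamly} + 2P_{Vidio}).
∂π/∂P_{Streamly} = 190 − 6P_{Streamly} + 2P_{Vidio} = 0 ⇒ P_{Streamly} = 95/3 + (1/3)P_{Vidio}.
Similarly P_{Vidio} = 181/6 + (1/3)P_{Streamly}.
Plugging P_{Vidio} into Streamly's best response: P_{Streamly} = 95/3 + (1/3)(181/6 + (1/3)P_{Streamly}) ⇒ (8/9)P_{Streamly} = 751/18, so P_{Streamly} = 46.9375.
Then P_{Vidio} = 181/6 + (1/3)·46.9375 = 45.8125.
q_{Streamly} = 163 − 3·46.9375 + 2·45.8125 = 113.8125.

113.8125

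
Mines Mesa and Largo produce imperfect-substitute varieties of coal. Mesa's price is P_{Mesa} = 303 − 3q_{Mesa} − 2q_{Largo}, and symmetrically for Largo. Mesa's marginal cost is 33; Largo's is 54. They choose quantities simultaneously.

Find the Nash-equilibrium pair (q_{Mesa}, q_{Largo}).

Mine Mesa's profit: π = q_{Mesa}(303 − 3q_{Mesa} − 2q_{Largo}) − 33q_{Mesa}.
∂π/∂q_{Mesa} = 270 − 6q_{Mesa} − 2q_{Largo} = 0 ⇒ q_{Mesa} = 45 − (1/3)q_{Largo}.
Similarly q_{Largo} = 41.5 − (1/3)q_{Mesa}.
Substituting the second reaction function into the first: q_{Mesa} = 45 − (1/3)(41.5 − (1/3)q_{Mesa}), which gives (8/9)q_{Mesa} = 187/6 ⇒ q_{Mesa} = 35.0625.
Then q_{Largo} = 41.5 − (1/3)·35.0625 = 29.8125.

35.0625, 29.8125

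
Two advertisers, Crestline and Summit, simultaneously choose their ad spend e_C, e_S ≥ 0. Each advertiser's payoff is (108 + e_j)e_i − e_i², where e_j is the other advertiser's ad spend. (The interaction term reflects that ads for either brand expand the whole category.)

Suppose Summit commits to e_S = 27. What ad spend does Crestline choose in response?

Crestline's payoff is (108 + e_S)e_C − e_C².
∂π/∂e_C = 108 + e_S − 2e_C = 0, so e_C = 54 + 0.5e_S.
At e_S = 27: e_C = 54 + 0.5·27 = 67.5.

67.5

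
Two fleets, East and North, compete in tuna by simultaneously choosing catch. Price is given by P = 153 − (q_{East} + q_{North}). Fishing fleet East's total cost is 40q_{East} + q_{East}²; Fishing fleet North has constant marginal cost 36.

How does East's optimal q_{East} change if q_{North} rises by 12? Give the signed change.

Fishing fleet East's profit: π = q_{East}(153 − (q_{East} + q_{North})) − 40q_{East} − q_{East}².
∂π/∂q_{East} = 113 − 4q_{East} − q_{North} = 0, so q_{East} = 28.25 − 0.25q_{North}.
The reaction-function slope is −0.25, so a 12-unit rise in q_{North} moves q_{East} by −0.25 × 12 = −3. East's best response falls — the actions are strategic substitutes.

-3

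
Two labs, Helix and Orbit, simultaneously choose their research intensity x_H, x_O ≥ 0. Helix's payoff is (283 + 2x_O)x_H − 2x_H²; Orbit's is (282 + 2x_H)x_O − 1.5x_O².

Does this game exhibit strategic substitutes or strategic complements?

strategic complements

Expanding Helix's payoff: 283x_H + 2x_Ox_H − 2x_H².
∂π/∂x_H = 283 + 2x_O − 4x_H = 0, so x_H = 70.75 + 0.5x_O.
The best-response slope dx_H/dx_O = 0.5 > 0: the reaction function is upward-sloping, so the choices are strategic complements.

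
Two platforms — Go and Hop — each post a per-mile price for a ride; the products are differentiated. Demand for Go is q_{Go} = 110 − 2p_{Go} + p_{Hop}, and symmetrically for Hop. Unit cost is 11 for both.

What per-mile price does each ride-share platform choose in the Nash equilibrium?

Go's profit: π = (p_{Go} − 11)(110 − 2p_{Go} + p_{Hop}).
∂π/∂p_{Go} = 132 − 4p_{Go} + p_{Hop} = 0 ⇒ p_{Go} = 33 + 0.25p_{Hop}.
By symmetry p_{Hop} = p_{Go}; substituting into the reaction function, 0.75p_{Go} = 33 and p_{Go} = 44.

44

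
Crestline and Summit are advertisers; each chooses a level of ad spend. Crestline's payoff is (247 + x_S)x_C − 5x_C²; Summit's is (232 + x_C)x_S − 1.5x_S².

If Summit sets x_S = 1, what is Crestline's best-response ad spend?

24.8

Expanding Crestline's payoff: 247x_C + x_Sx_C − 5x_C².
∂π/∂x_C = 247 + x_S − 10x_C = 0, so x_C = 24.7 + 0.1x_S.
At x_S = 1: x_C = 24.7 + 0.1·1 = 24.8.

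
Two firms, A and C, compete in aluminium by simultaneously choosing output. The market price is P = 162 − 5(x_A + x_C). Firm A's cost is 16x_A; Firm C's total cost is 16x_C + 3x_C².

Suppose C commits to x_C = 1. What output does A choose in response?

Firm A's profit: π = x_A(162 − 5(x_A + x_C)) − 16x_A.
∂π/∂x_A = 146 − 10x_A − 5x_C = 0, so x_A = 14.6 − 0.5x_C.
At x_C = 1: x_A = 14.6 − 0.5·1 = 14.1.

14.1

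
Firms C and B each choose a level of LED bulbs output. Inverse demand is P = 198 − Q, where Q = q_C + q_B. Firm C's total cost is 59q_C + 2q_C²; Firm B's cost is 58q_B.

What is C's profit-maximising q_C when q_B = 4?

Firm C's profit: π = q_C(198 − (q_C + q_B)) − 59q_C − 2q_C².
∂π/∂q_C = 139 − 6q_C − q_B = 0, so q_C = 139/6 − (1/6)q_B.
At q_B = 4: q_C = 139/6 − (1/6)·4 = 22.5.

22.5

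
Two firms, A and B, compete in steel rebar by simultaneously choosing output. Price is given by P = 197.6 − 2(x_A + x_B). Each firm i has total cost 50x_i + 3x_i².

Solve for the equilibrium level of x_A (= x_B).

12.3

Firm A's profit: π = x_A(197.6 − 2(x_A + x_B)) − 50x_A − 3x_A².
∂π/∂x_A = 147.6 − 10x_A − 2x_B = 0, so x_A = 14.76 − 0.2x_B.
Setting x_A = x_B in the reaction function: x_A = 14.76 − 0.2x_A, so x_A = 14.76 / 1.2 = 12.3.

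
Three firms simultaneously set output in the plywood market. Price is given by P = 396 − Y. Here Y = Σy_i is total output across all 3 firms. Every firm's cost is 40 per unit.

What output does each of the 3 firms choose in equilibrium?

A representative firm's profit is π_i = y_i(396 − Y) − 40y_i, with Y = y_i + Σ_{j≠i} y_j.
First-order condition: 356 − 2y_i − Σ_{j≠i} y_j = 0.
With identical firms, set every y_j = y: then 356 − 2y − 2y = 0, i.e. y = 356/4 = 89.

89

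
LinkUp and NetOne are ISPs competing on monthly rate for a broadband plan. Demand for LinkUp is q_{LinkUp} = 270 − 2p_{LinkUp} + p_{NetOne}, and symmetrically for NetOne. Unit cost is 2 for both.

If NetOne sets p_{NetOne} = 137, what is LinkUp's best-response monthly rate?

LinkUp's profit: π = (p_{LinkUp} − 2)(270 − 2p_{LinkUp} + p_{NetOne}).
∂π/∂p_{LinkUp} = 274 − 4p_{LinkUp} + p_{NetOne} = 0 ⇒ p_{LinkUp} = 68.5 + 0.25p_{NetOne}.
At p_{NetOne} = 137: p_{LinkUp} = 68.5 + 0.25·137 = 102.75.

102.75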